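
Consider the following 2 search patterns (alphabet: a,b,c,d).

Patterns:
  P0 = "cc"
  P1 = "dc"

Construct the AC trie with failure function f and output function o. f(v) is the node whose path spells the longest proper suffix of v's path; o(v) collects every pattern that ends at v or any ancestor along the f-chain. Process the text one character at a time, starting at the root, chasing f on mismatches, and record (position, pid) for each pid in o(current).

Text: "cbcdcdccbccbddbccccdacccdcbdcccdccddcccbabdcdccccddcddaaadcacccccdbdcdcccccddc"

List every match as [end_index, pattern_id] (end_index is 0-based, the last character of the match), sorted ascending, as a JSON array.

Construct AC machine:
Trie (insert patterns):
  0='ε' goto c→1 d→3
  1='c' goto c→2
  2='cc' goto ·  [P0 ends]
  3='d' goto c→4
  4='dc' goto ·  [P1 ends]

Failure links (BFS by depth):
  fail(1) 'c': from fail(0)=0 chase 'c': 0 ⇒ 0;  out=∅∪out(0)=∅
  fail(3) 'd': from fail(0)=0 chase 'd': 0 ⇒ 0;  out=∅∪out(0)=∅
  fail(2) 'cc': from fail(1)=0 chase 'c': 0 ⇒ 1;  out={0}∪out(1)={0}
  fail(4) 'dc': from fail(3)=0 chase 'c': 0 ⇒ 1;  out={1}∪out(1)={1}

Run:
[0] read 'c'  n0⇒n1
[1] read 'b'  n1⇒n0 (fail-walked)
[2] read 'c'  n0⇒n1
[3] read 'd'  n1⇒n3 (fail-walked)
[4] read 'c'  n3⇒n4  emit P1@[3:4]
[5] read 'd'  n4⇒n3 (fail-walked)
[6] read 'c'  n3⇒n4  emit P1@[5:6]
[7] read 'c'  n4⇒n2 (fail-walked)  emit P0@[6:7]
[8] read 'b'  n2⇒n0 (fail-walked)
[9] read 'c'  n0⇒n1
[10] read 'c'  n1⇒n2  emit P0@[9:10]
[11] read 'b'  n2⇒n0 (fail-walked)
[12] read 'd'  n0⇒n3
[13] read 'd'  n3⇒n3 (fail-walked)
[14] read 'b'  n3⇒n0 (fail-walked)
[15] read 'c'  n0⇒n1
[16] read 'c'  n1⇒n2  emit P0@[15:16]
[17] read 'c'  n2⇒n2 (fail-walked)  emit P0@[16:17]
[18] read 'c'  n2⇒n2 (fail-walked)  emit P0@[17:18]
[19] read 'd'  n2⇒n3 (fail-walked)
[20] read 'a'  n3⇒n0 (fail-walked)
[21] read 'c'  n0⇒n1
[22] read 'c'  n1⇒n2  emit P0@[21:22]
[23] read 'c'  n2⇒n2 (fail-walked)  emit P0@[22:23]
[24] read 'd'  n2⇒n3 (fail-walked)
[25] read 'c'  n3⇒n4  emit P1@[24:25]
[26] read 'b'  n4⇒n0 (fail-walked)
[27] read 'd'  n0⇒n3
[28] read 'c'  n3⇒n4  emit P1@[27:28]
[29] read 'c'  n4⇒n2 (fail-walked)  emit P0@[28:29]
[30] read 'c'  n2⇒n2 (fail-walked)  emit P0@[29:30]
[31] read 'd'  n2⇒n3 (fail-walked)
[32] read 'c'  n3⇒n4  emit P1@[31:32]
[33] read 'c'  n4⇒n2 (fail-walked)  emit P0@[32:33]
[34] read 'd'  n2⇒n3 (fail-walked)
[35] read 'd'  n3⇒n3 (fail-walked)
[36] read 'c'  n3⇒n4  emit P1@[35:36]
[37] read 'c'  n4⇒n2 (fail-walked)  emit P0@[36:37]
[38] read 'c'  n2⇒n2 (fail-walked)  emit P0@[37:38]
[39] read 'b'  n2⇒n0 (fail-walked)
[40] read 'a'  n0⇒n0
[41] read 'b'  n0⇒n0
[42] read 'd'  n0⇒n3
[43] read 'c'  n3⇒n4  emit P1@[42:43]
[44] read 'd'  n4⇒n3 (fail-walked)
[45] read 'c'  n3⇒n4  emit P1@[44:45]
[46] read 'c'  n4⇒n2 (fail-walked)  emit P0@[45:46]
[47] read 'c'  n2⇒n2 (fail-walked)  emit P0@[46:47]
[48] read 'c'  n2⇒n2 (fail-walked)  emit P0@[47:48]
[49] read 'd'  n2⇒n3 (fail-walked)
[50] read 'd'  n3⇒n3 (fail-walked)
[51] read 'c'  n3⇒n4  emit P1@[50:51]
[52] read 'd'  n4⇒n3 (fail-walked)
[53] read 'd'  n3⇒n3 (fail-walked)
[54] read 'a'  n3⇒n0 (fail-walked)
[55] read 'a'  n0⇒n0
[56] read 'a'  n0⇒n0
[57] read 'd'  n0⇒n3
[58] read 'c'  n3⇒n4  emit P1@[57:58]
[59] read 'a'  n4⇒n0 (fail-walked)
[60] read 'c'  n0⇒n1
[61] read 'c'  n1⇒n2  emit P0@[60:61]
[62] read 'c'  n2⇒n2 (fail-walked)  emit P0@[61:62]
[63] read 'c'  n2⇒n2 (fail-walked)  emit P0@[62:63]
[64] read 'c'  n2⇒n2 (fail-walked)  emit P0@[63:64]
[65] read 'd'  n2⇒n3 (fail-walked)
[66] read 'b'  n3⇒n0 (fail-walked)
[67] read 'd'  n0⇒n3
[68] read 'c'  n3⇒n4  emit P1@[67:68]
[69] read 'd'  n4⇒n3 (fail-walked)
[70] read 'c'  n3⇒n4  emit P1@[69:70]
[71] read 'c'  n4⇒n2 (fail-walked)  emit P0@[70:71]
[72] read 'c'  n2⇒n2 (fail-walked)  emit P0@[71:72]
[73] read 'c'  n2⇒n2 (fail-walked)  emit P0@[72:73]
[74] read 'c'  n2⇒n2 (fail-walked)  emit P0@[73:74]
[75] read 'd'  n2⇒n3 (fail-walked)
[76] read 'd'  n3⇒n3 (fail-walked)
[77] read 'c'  n3⇒n4  emit P1@[76:77]

All matches (sorted): [[4,1],[6,1],[7,0],[10,0],[16,0],[17,0],[18,0],[22,0],[23,0],[25,1],[28,1],[29,0],[30,0],[32,1],[33,0],[36,1],[37,0],[38,0],[43,1],[45,1],[46,0],[47,0],[48,0],[51,1],[58,1],[61,0],[62,0],[63,0],[64,0],[68,1],[70,1],[71,0],[72,0],[73,0],[74,0],[77,1]]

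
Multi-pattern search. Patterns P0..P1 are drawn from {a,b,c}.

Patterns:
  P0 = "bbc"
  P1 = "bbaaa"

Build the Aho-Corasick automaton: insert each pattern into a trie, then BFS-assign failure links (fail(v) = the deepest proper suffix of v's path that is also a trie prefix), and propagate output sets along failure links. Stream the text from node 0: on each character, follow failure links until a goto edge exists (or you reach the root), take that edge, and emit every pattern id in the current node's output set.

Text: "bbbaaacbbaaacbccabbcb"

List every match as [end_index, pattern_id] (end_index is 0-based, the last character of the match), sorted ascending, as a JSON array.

Build automaton:
Trie (insert patterns):
  0='ε' goto b→1
  1='b' goto b→2
  2='bb' goto a→4 c→3
  3='bbc' goto ·  ←P0
  4='bba' goto a→5
  5='bbaa' goto a→6
  6='bbaaa' goto ·  ←P1

BFS fail/out derivation:
  n1('b'): parent n0 fail=0; on 'b' 0 → fail=0;  out ∅∪∅=∅
  n2('bb'): parent n1 fail=0; on 'b' 0 → fail=1;  out ∅∪∅=∅
  n3('bbc'): parent n2 fail=1; on 'c' 1→0 → fail=0;  out {0}∪∅={0}
  n4('bba'): parent n2 fail=1; on 'a' 1→0 → fail=0;  out ∅∪∅=∅
  n5('bbaa'): parent n4 fail=0; on 'a' 0 → fail=0;  out ∅∪∅=∅
  n6('bbaaa'): parent n5 fail=0; on 'a' 0 → fail=0;  out {1}∪∅={1}

Scan:
pos 0 'b': at 1
pos 1 'b': at 2
pos 2 'b': at 2 (via fail)
pos 3 'a': at 4
pos 4 'a': at 5
pos 5 'a': at 6  ** P1@[1:5]
pos 6 'c': at 0 (via fail)
pos 7 'b': at 1
pos 8 'b': at 2
pos 9 'a': at 4
pos 10 'a': at 5
pos 11 'a': at 6  ** P1@[7:11]
pos 12 'c': at 0 (via fail)
pos 13 'b': at 1
pos 14 'c': at 0 (via fail)
pos 15 'c': at 0
pos 16 'a': at 0
pos 17 'b': at 1
pos 18 'b': at 2
pos 19 'c': at 3  ** P0@[17:19]
pos 20 'b': at 1 (via fail)

All matches (sorted): [[5,1],[11,1],[19,0]]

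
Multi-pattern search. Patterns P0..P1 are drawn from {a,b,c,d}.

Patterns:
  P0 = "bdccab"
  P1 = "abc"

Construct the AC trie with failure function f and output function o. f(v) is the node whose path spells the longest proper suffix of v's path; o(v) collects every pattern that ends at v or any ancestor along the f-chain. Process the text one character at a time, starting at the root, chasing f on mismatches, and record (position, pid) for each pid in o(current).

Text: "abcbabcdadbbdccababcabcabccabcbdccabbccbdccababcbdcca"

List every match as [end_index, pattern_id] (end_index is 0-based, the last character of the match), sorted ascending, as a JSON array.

Build automaton:
Trie nodes:
  n0 'ε': a→7 b→1
  n1 'b': d→2
  n2 'bd': c→3
  n3 'bdc': c→4
  n4 'bdcc': a→5
  n5 'bdcca': b→6
  n6 'bdccab': ·  [P0 ends]
  n7 'a': b→8
  n8 'ab': c→9
  n9 'abc': ·  [P1 ends]

Failure links (BFS by depth):
  n1('b'): parent n0 fail=0; on 'b' 0 → fail=0;  out ∅∪∅=∅
  n7('a'): parent n0 fail=0; on 'a' 0 → fail=0;  out ∅∪∅=∅
  n2('bd'): parent n1 fail=0; on 'd' 0 → fail=0;  out ∅∪∅=∅
  n8('ab'): parent n7 fail=0; on 'b' 0 → fail=1;  out ∅∪∅=∅
  n3('bdc'): parent n2 fail=0; on 'c' 0 → fail=0;  out ∅∪∅=∅
  n9('abc'): parent n8 fail=1; on 'c' 1→0 → fail=0;  out {1}∪∅={1}
  n4('bdcc'): parent n3 fail=0; on 'c' 0 → fail=0;  out ∅∪∅=∅
  n5('bdcca'): parent n4 fail=0; on 'a' 0 → fail=7;  out ∅∪∅=∅
  n6('bdccab'): parent n5 fail=7; on 'b' 7 → fail=8;  out {0}∪∅={0}

Text stream:
[0] read 'a'  n0⇒n7
[1] read 'b'  n7⇒n8
[2] read 'c'  n8⇒n9  ** P1@[0:2]
[3] read 'b'  n9⇒n1 (via fail)
[4] read 'a'  n1⇒n7 (via fail)
[5] read 'b'  n7⇒n8
[6] read 'c'  n8⇒n9  ** P1@[4:6]
[7] read 'd'  n9⇒n0 (via fail)
[8] read 'a'  n0⇒n7
[9] read 'd'  n7⇒n0 (via fail)
[10] read 'b'  n0⇒n1
[11] read 'b'  n1⇒n1 (via fail)
[12] read 'd'  n1⇒n2
[13] read 'c'  n2⇒n3
[14] read 'c'  n3⇒n4
[15] read 'a'  n4⇒n5
[16] read 'b'  n5⇒n6  ** P0@[11:16]
[17] read 'a'  n6⇒n7 (via fail)
[18] read 'b'  n7⇒n8
[19] read 'c'  n8⇒n9  ** P1@[17:19]
[20] read 'a'  n9⇒n7 (via fail)
[21] read 'b'  n7⇒n8
[22] read 'c'  n8⇒n9  ** P1@[20:22]
[23] read 'a'  n9⇒n7 (via fail)
[24] read 'b'  n7⇒n8
[25] read 'c'  n8⇒n9  ** P1@[23:25]
[26] read 'c'  n9⇒n0 (via fail)
[27] read 'a'  n0⇒n7
[28] read 'b'  n7⇒n8
[29] read 'c'  n8⇒n9  ** P1@[27:29]
[30] read 'b'  n9⇒n1 (via fail)
[31] read 'd'  n1⇒n2
[32] read 'c'  n2⇒n3
[33] read 'c'  n3⇒n4
[34] read 'a'  n4⇒n5
[35] read 'b'  n5⇒n6  ** P0@[30:35]
[36] read 'b'  n6⇒n1 (via fail)
[37] read 'c'  n1⇒n0 (via fail)
[38] read 'c'  n0⇒n0
[39] read 'b'  n0⇒n1
[40] read 'd'  n1⇒n2
[41] read 'c'  n2⇒n3
[42] read 'c'  n3⇒n4
[43] read 'a'  n4⇒n5
[44] read 'b'  n5⇒n6  ** P0@[39:44]
[45] read 'a'  n6⇒n7 (via fail)
[46] read 'b'  n7⇒n8
[47] read 'c'  n8⇒n9  ** P1@[45:47]
[48] read 'b'  n9⇒n1 (via fail)
[49] read 'd'  n1⇒n2
[50] read 'c'  n2⇒n3
[51] read 'c'  n3⇒n4
[52] read 'a'  n4⇒n5

All matches (sorted): [[2,1],[6,1],[16,0],[19,1],[22,1],[25,1],[29,1],[35,0],[44,0],[47,1]]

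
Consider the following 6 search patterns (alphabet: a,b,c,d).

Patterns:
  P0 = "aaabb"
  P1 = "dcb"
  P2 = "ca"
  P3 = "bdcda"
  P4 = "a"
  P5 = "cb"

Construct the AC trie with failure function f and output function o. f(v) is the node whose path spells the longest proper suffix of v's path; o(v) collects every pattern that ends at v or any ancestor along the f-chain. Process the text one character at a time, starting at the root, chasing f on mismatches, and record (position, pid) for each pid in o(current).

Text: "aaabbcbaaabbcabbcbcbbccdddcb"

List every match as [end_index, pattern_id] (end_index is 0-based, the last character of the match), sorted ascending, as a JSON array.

Build:
Trie nodes:
  0='ε' goto a→1 b→11 c→9 d→6
  1='a' goto a→2  [P4 ends]
  2='aa' goto a→3
  3='aaa' goto b→4
  4='aaab' goto b→5
  5='aaabb' goto ·  [P0 ends]
  6='d' goto c→7
  7='dc' goto b→8
  8='dcb' goto ·  [P1 ends]
  9='c' goto a→10 b→16
  10='ca' goto ·  [P2 ends]
  11='b' goto d→12
  12='bd' goto c→13
  13='bdc' goto d→14
  14='bdcd' goto a→15
  15='bdcda' goto ·  [P3 ends]
  16='cb' goto ·  [P5 ends]

Failure links (BFS by depth):
  fail(1) 'a': from fail(0)=0 chase 'a': 0 ⇒ 0;  out={4}∪out(0)={4}
  fail(6) 'd': from fail(0)=0 chase 'd': 0 ⇒ 0;  out=∅∪out(0)=∅
  fail(9) 'c': from fail(0)=0 chase 'c': 0 ⇒ 0;  out=∅∪out(0)=∅
  fail(11) 'b': from fail(0)=0 chase 'b': 0 ⇒ 0;  out=∅∪out(0)=∅
  fail(2) 'aa': from fail(1)=0 chase 'a': 0 ⇒ 1;  out=∅∪out(1)={4}
  fail(7) 'dc': from fail(6)=0 chase 'c': 0 ⇒ 9;  out=∅∪out(9)=∅
  fail(10) 'ca': from fail(9)=0 chase 'a': 0 ⇒ 1;  out={2}∪out(1)={2,4}
  fail(12) 'bd': from fail(11)=0 chase 'd': 0 ⇒ 6;  out=∅∪out(6)=∅
  fail(16) 'cb': from fail(9)=0 chase 'b': 0 ⇒ 11;  out={5}∪out(11)={5}
  fail(3) 'aaa': from fail(2)=1 chase 'a': 1 ⇒ 2;  out=∅∪out(2)={4}
  fail(8) 'dcb': from fail(7)=9 chase 'b': 9 ⇒ 16;  out={1}∪out(16)={1,5}
  fail(13) 'bdc': from fail(12)=6 chase 'c': 6 ⇒ 7;  out=∅∪out(7)=∅
  fail(4) 'aaab': from fail(3)=2 chase 'b': 2→1→0 ⇒ 11;  out=∅∪out(11)=∅
  fail(14) 'bdcd': from fail(13)=7 chase 'd': 7→9→0 ⇒ 6;  out=∅∪out(6)=∅
  fail(5) 'aaabb': from fail(4)=11 chase 'b': 11→0 ⇒ 11;  out={0}∪out(11)={0}
  fail(15) 'bdcda': from fail(14)=6 chase 'a': 6→0 ⇒ 1;  out={3}∪out(1)={3,4}

Run:
[0] read 'a'  n0⇒n1  → match P4@[0:0]
[1] read 'a'  n1⇒n2  → match P4@[1:1]
[2] read 'a'  n2⇒n3  → match P4@[2:2]
[3] read 'b'  n3⇒n4
[4] read 'b'  n4⇒n5  → match P0@[0:4]
[5] read 'c'  n5⇒n9 (fail-walked)
[6] read 'b'  n9⇒n16  → match P5@[5:6]
[7] read 'a'  n16⇒n1 (fail-walked)  → match P4@[7:7]
[8] read 'a'  n1⇒n2  → match P4@[8:8]
[9] read 'a'  n2⇒n3  → match P4@[9:9]
[10] read 'b'  n3⇒n4
[11] read 'b'  n4⇒n5  → match P0@[7:11]
[12] read 'c'  n5⇒n9 (fail-walked)
[13] read 'a'  n9⇒n10  → match P2@[12:13],P4@[13:13]
[14] read 'b'  n10⇒n11 (fail-walked)
[15] read 'b'  n11⇒n11 (fail-walked)
[16] read 'c'  n11⇒n9 (fail-walked)
[17] read 'b'  n9⇒n16  → match P5@[16:17]
[18] read 'c'  n16⇒n9 (fail-walked)
[19] read 'b'  n9⇒n16  → match P5@[18:19]
[20] read 'b'  n16⇒n11 (fail-walked)
[21] read 'c'  n11⇒n9 (fail-walked)
[22] read 'c'  n9⇒n9 (fail-walked)
[23] read 'd'  n9⇒n6 (fail-walked)
[24] read 'd'  n6⇒n6 (fail-walked)
[25] read 'd'  n6⇒n6 (fail-walked)
[26] read 'c'  n6⇒n7
[27] read 'b'  n7⇒n8  → match P1@[25:27],P5@[26:27]

Result: [[0,4],[1,4],[2,4],[4,0],[6,5],[7,4],[8,4],[9,4],[11,0],[13,2],[13,4],[17,5],[19,5],[27,1],[27,5]]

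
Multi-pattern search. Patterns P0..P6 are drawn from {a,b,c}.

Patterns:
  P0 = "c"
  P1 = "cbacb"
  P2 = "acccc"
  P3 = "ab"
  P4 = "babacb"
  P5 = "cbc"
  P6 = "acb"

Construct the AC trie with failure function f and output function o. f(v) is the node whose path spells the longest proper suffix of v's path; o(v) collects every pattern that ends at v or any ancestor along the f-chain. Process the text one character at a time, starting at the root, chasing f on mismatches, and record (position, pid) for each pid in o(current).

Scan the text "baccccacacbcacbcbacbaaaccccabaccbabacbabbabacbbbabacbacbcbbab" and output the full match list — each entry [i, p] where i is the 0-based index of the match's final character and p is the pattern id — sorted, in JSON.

Construct AC machine:
Trie (insert patterns):
  n0 'ε': a→6 b→12 c→1
  n1 'c': b→2  [P0 ends]
  n2 'cb': a→3 c→18
  n3 'cba': c→4
  n4 'cbac': b→5
  n5 'cbacb': ·  [P1 ends]
  n6 'a': b→11 c→7
  n7 'ac': b→19 c→8
  n8 'acc': c→9
  n9 'accc': c→10
  n10 'acccc': ·  [P2 ends]
  n11 'ab': ·  [P3 ends]
  n12 'b': a→13
  n13 'ba': b→14
  n14 'bab': a→15
  n15 'baba': c→16
  n16 'babac': b→17
  n17 'babacb': ·  [P4 ends]
  n18 'cbc': ·  [P5 ends]
  n19 'acb': ·  [P6 ends]

Failure links (BFS by depth):
  n1('c'): parent n0 fail=0; on 'c' 0 → fail=0;  out {0}∪∅={0}
  n6('a'): parent n0 fail=0; on 'a' 0 → fail=0;  out ∅∪∅=∅
  n12('b'): parent n0 fail=0; on 'b' 0 → fail=0;  out ∅∪∅=∅
  n2('cb'): parent n1 fail=0; on 'b' 0 → fail=12;  out ∅∪∅=∅
  n7('ac'): parent n6 fail=0; on 'c' 0 → fail=1;  out ∅∪{0}={0}
  n11('ab'): parent n6 fail=0; on 'b' 0 → fail=12;  out {3}∪∅={3}
  n13('ba'): parent n12 fail=0; on 'a' 0 → fail=6;  out ∅∪∅=∅
  n3('cba'): parent n2 fail=12; on 'a' 12 → fail=13;  out ∅∪∅=∅
  n8('acc'): parent n7 fail=1; on 'c' 1→0 → fail=1;  out ∅∪{0}={0}
  n14('bab'): parent n13 fail=6; on 'b' 6 → fail=11;  out ∅∪{3}={3}
  n18('cbc'): parent n2 fail=12; on 'c' 12→0 → fail=1;  out {5}∪{0}={0,5}
  n19('acb'): parent n7 fail=1; on 'b' 1 → fail=2;  out {6}∪∅={6}
  n4('cbac'): parent n3 fail=13; on 'c' 13→6 → fail=7;  out ∅∪{0}={0}
  n9('accc'): parent n8 fail=1; on 'c' 1→0 → fail=1;  out ∅∪{0}={0}
  n15('baba'): parent n14 fail=11; on 'a' 11→12 → fail=13;  out ∅∪∅=∅
  n5('cbacb'): parent n4 fail=7; on 'b' 7 → fail=19;  out {1}∪{6}={1,6}
  n10('acccc'): parent n9 fail=1; on 'c' 1→0 → fail=1;  out {2}∪{0}={0,2}
  n16('babac'): parent n15 fail=13; on 'c' 13→6 → fail=7;  out ∅∪{0}={0}
  n17('babacb'): parent n16 fail=7; on 'b' 7 → fail=19;  out {4}∪{6}={4,6}

Scan:
i=0 'b': node 0→12
i=1 'a': node 12→13
i=2 'c': node 13→7 (fail-walked)  emit P0@[2:2]
i=3 'c': node 7→8  emit P0@[3:3]
i=4 'c': node 8→9  emit P0@[4:4]
i=5 'c': node 9→10  emit P0@[5:5],P2@[1:5]
i=6 'a': node 10→6 (fail-walked)
i=7 'c': node 6→7  emit P0@[7:7]
i=8 'a': node 7→6 (fail-walked)
i=9 'c': node 6→7  emit P0@[9:9]
i=10 'b': node 7→19  emit P6@[8:10]
i=11 'c': node 19→18 (fail-walked)  emit P0@[11:11],P5@[9:11]
i=12 'a': node 18→6 (fail-walked)
i=13 'c': node 6→7  emit P0@[13:13]
i=14 'b': node 7→19  emit P6@[12:14]
i=15 'c': node 19→18 (fail-walked)  emit P0@[15:15],P5@[13:15]
i=16 'b': node 18→2 (fail-walked)
i=17 'a': node 2→3
i=18 'c': node 3→4  emit P0@[18:18]
i=19 'b': node 4→5  emit P1@[15:19],P6@[17:19]
i=20 'a': node 5→3 (fail-walked)
i=21 'a': node 3→6 (fail-walked)
i=22 'a': node 6→6 (fail-walked)
i=23 'c': node 6→7  emit P0@[23:23]
i=24 'c': node 7→8  emit P0@[24:24]
i=25 'c': node 8→9  emit P0@[25:25]
i=26 'c': node 9→10  emit P0@[26:26],P2@[22:26]
i=27 'a': node 10→6 (fail-walked)
i=28 'b': node 6→11  emit P3@[27:28]
i=29 'a': node 11→13 (fail-walked)
i=30 'c': node 13→7 (fail-walked)  emit P0@[30:30]
i=31 'c': node 7→8  emit P0@[31:31]
i=32 'b': node 8→2 (fail-walked)
i=33 'a': node 2→3
i=34 'b': node 3→14 (fail-walked)  emit P3@[33:34]
i=35 'a': node 14→15
i=36 'c': node 15→16  emit P0@[36:36]
i=37 'b': node 16→17  emit P4@[32:37],P6@[35:37]
i=38 'a': node 17→3 (fail-walked)
i=39 'b': node 3→14 (fail-walked)  emit P3@[38:39]
i=40 'b': node 14→12 (fail-walked)
i=41 'a': node 12→13
i=42 'b': node 13→14  emit P3@[41:42]
i=43 'a': node 14→15
i=44 'c': node 15→16  emit P0@[44:44]
i=45 'b': node 16→17  emit P4@[40:45],P6@[43:45]
i=46 'b': node 17→12 (fail-walked)
i=47 'b': node 12→12 (fail-walked)
i=48 'a': node 12→13
i=49 'b': node 13→14  emit P3@[48:49]
i=50 'a': node 14→15
i=51 'c': node 15→16  emit P0@[51:51]
i=52 'b': node 16→17  emit P4@[47:52],P6@[50:52]
i=53 'a': node 17→3 (fail-walked)
i=54 'c': node 3→4  emit P0@[54:54]
i=55 'b': node 4→5  emit P1@[51:55],P6@[53:55]
i=56 'c': node 5→18 (fail-walked)  emit P0@[56:56],P5@[54:56]
i=57 'b': node 18→2 (fail-walked)
i=58 'b': node 2→12 (fail-walked)
i=59 'a': node 12→13
i=60 'b': node 13→14  emit P3@[59:60]

Matches: [[2,0],[3,0],[4,0],[5,0],[5,2],[7,0],[9,0],[10,6],[11,0],[11,5],[13,0],[14,6],[15,0],[15,5],[18,0],[19,1],[19,6],[23,0],[24,0],[25,0],[26,0],[26,2],[28,3],[30,0],[31,0],[34,3],[36,0],[37,4],[37,6],[39,3],[42,3],[44,0],[45,4],[45,6],[49,3],[51,0],[52,4],[52,6],[54,0],[55,1],[55,6],[56,0],[56,5],[60,3]]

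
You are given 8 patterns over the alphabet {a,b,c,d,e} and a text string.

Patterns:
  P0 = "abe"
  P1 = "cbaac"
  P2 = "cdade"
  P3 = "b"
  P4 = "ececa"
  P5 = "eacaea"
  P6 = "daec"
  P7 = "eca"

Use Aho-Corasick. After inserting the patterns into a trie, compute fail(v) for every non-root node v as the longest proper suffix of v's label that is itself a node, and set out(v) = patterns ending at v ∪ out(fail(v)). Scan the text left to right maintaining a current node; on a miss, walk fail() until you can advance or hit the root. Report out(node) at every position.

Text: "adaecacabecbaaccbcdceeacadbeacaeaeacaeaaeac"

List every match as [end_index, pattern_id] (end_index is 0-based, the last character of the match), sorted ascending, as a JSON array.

Build automaton:
Trie (insert patterns):
  n0 'ε': a→1 b→13 c→4 d→24 e→14
  n1 'a': b→2
  n2 'ab': e→3
  n3 'abe': ·  ←P0
  n4 'c': b→5 d→9
  n5 'cb': a→6
  n6 'cba': a→7
  n7 'cbaa': c→8
  n8 'cbaac': ·  ←P1
  n9 'cd': a→10
  n10 'cda': d→11
  n11 'cdad': e→12
  n12 'cdade': ·  ←P2
  n13 'b': ·  ←P3
  n14 'e': a→19 c→15
  n15 'ec': a→28 e→16
  n16 'ece': c→17
  n17 'ecec': a→18
  n18 'ececa': ·  ←P4
  n19 'ea': c→20
  n20 'eac': a→21
  n21 'eaca': e→22
  n22 'eacae': a→23
  n23 'eacaea': ·  ←P5
  n24 'd': a→25
  n25 'da': e→26
  n26 'dae': c→27
  n27 'daec': ·  ←P6
  n28 'eca': ·  ←P7

Failure links (BFS by depth):
  n1('a'): parent n0 fail=0; on 'a' 0 → fail=0;  out ∅∪∅=∅
  n4('c'): parent n0 fail=0; on 'c' 0 → fail=0;  out ∅∪∅=∅
  n13('b'): parent n0 fail=0; on 'b' 0 → fail=0;  out {3}∪∅={3}
  n14('e'): parent n0 fail=0; on 'e' 0 → fail=0;  out ∅∪∅=∅
  n24('d'): parent n0 fail=0; on 'd' 0 → fail=0;  out ∅∪∅=∅
  n2('ab'): parent n1 fail=0; on 'b' 0 → fail=13;  out ∅∪{3}={3}
  n5('cb'): parent n4 fail=0; on 'b' 0 → fail=13;  out ∅∪{3}={3}
  n9('cd'): parent n4 fail=0; on 'd' 0 → fail=24;  out ∅∪∅=∅
  n15('ec'): parent n14 fail=0; on 'c' 0 → fail=4;  out ∅∪∅=∅
  n19('ea'): parent n14 fail=0; on 'a' 0 → fail=1;  out ∅∪∅=∅
  n25('da'): parent n24 fail=0; on 'a' 0 → fail=1;  out ∅∪∅=∅
  n3('abe'): parent n2 fail=13; on 'e' 13→0 → fail=14;  out {0}∪∅={0}
  n6('cba'): parent n5 fail=13; on 'a' 13→0 → fail=1;  out ∅∪∅=∅
  n10('cda'): parent n9 fail=24; on 'a' 24 → fail=25;  out ∅∪∅=∅
  n16('ece'): parent n15 fail=4; on 'e' 4→0 → fail=14;  out ∅∪∅=∅
  n20('eac'): parent n19 fail=1; on 'c' 1→0 → fail=4;  out ∅∪∅=∅
  n26('dae'): parent n25 fail=1; on 'e' 1→0 → fail=14;  out ∅∪∅=∅
  n28('eca'): parent n15 fail=4; on 'a' 4→0 → fail=1;  out {7}∪∅={7}
  n7('cbaa'): parent n6 fail=1; on 'a' 1→0 → fail=1;  out ∅∪∅=∅
  n11('cdad'): parent n10 fail=25; on 'd' 25→1→0 → fail=24;  out ∅∪∅=∅
  n17('ecec'): parent n16 fail=14; on 'c' 14 → fail=15;  out ∅∪∅=∅
  n21('eaca'): parent n20 fail=4; on 'a' 4→0 → fail=1;  out ∅∪∅=∅
  n27('daec'): parent n26 fail=14; on 'c' 14 → fail=15;  out {6}∪∅={6}
  n8('cbaac'): parent n7 fail=1; on 'c' 1→0 → fail=4;  out {1}∪∅={1}
  n12('cdade'): parent n11 fail=24; on 'e' 24→0 → fail=14;  out {2}∪∅={2}
  n18('ececa'): parent n17 fail=15; on 'a' 15 → fail=28;  out {4}∪{7}={4,7}
  n22('eacae'): parent n21 fail=1; on 'e' 1→0 → fail=14;  out ∅∪∅=∅
  n23('eacaea'): parent n22 fail=14; on 'a' 14 → fail=19;  out {5}∪∅={5}

Text stream:
[0] read 'a'  n0⇒n1
[1] read 'd'  n1⇒n24 (fail-walked)
[2] read 'a'  n24⇒n25
[3] read 'e'  n25⇒n26
[4] read 'c'  n26⇒n27  → match P6@[1:4]
[5] read 'a'  n27⇒n28 (fail-walked)  → match P7@[3:5]
[6] read 'c'  n28⇒n4 (fail-walked)
[7] read 'a'  n4⇒n1 (fail-walked)
[8] read 'b'  n1⇒n2  → match P3@[8:8]
[9] read 'e'  n2⇒n3  → match P0@[7:9]
[10] read 'c'  n3⇒n15 (fail-walked)
[11] read 'b'  n15⇒n5 (fail-walked)  → match P3@[11:11]
[12] read 'a'  n5⇒n6
[13] read 'a'  n6⇒n7
[14] read 'c'  n7⇒n8  → match P1@[10:14]
[15] read 'c'  n8⇒n4 (fail-walked)
[16] read 'b'  n4⇒n5  → match P3@[16:16]
[17] read 'c'  n5⇒n4 (fail-walked)
[18] read 'd'  n4⇒n9
[19] read 'c'  n9⇒n4 (fail-walked)
[20] read 'e'  n4⇒n14 (fail-walked)
[21] read 'e'  n14⇒n14 (fail-walked)
[22] read 'a'  n14⇒n19
[23] read 'c'  n19⇒n20
[24] read 'a'  n20⇒n21
[25] read 'd'  n21⇒n24 (fail-walked)
[26] read 'b'  n24⇒n13 (fail-walked)  → match P3@[26:26]
[27] read 'e'  n13⇒n14 (fail-walked)
[28] read 'a'  n14⇒n19
[29] read 'c'  n19⇒n20
[30] read 'a'  n20⇒n21
[31] read 'e'  n21⇒n22
[32] read 'a'  n22⇒n23  → match P5@[27:32]
[33] read 'e'  n23⇒n14 (fail-walked)
[34] read 'a'  n14⇒n19
[35] read 'c'  n19⇒n20
[36] read 'a'  n20⇒n21
[37] read 'e'  n21⇒n22
[38] read 'a'  n22⇒n23  → match P5@[33:38]
[39] read 'a'  n23⇒n1 (fail-walked)
[40] read 'e'  n1⇒n14 (fail-walked)
[41] read 'a'  n14⇒n19
[42] read 'c'  n19⇒n20

Result: [[4,6],[5,7],[8,3],[9,0],[11,3],[14,1],[16,3],[26,3],[32,5],[38,5]]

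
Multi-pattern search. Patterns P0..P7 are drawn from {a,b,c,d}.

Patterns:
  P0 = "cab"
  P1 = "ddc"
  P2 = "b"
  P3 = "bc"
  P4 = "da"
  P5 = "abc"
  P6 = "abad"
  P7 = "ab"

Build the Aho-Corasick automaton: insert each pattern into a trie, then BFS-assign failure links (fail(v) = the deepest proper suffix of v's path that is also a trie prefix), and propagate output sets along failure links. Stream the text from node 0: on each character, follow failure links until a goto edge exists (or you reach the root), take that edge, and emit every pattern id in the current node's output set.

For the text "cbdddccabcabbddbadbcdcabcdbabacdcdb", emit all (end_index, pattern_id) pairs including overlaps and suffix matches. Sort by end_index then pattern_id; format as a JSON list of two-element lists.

Build:
Trie (insert patterns):
  n0 'ε': a→10 b→7 c→1 d→4
  n1 'c': a→2
  n2 'ca': b→3
  n3 'cab': ·  [P0 ends]
  n4 'd': a→9 d→5
  n5 'dd': c→6
  n6 'ddc': ·  [P1 ends]
  n7 'b': c→8  [P2 ends]
  n8 'bc': ·  [P3 ends]
  n9 'da': ·  [P4 ends]
  n10 'a': b→11
  n11 'ab': a→13 c→12  [P7 ends]
  n12 'abc': ·  [P5 ends]
  n13 'aba': d→14
  n14 'abad': ·  [P6 ends]

BFS fail/out derivation:
  n1('c'): parent n0 fail=0; on 'c' 0 → fail=0;  out ∅∪∅=∅
  n4('d'): parent n0 fail=0; on 'd' 0 → fail=0;  out ∅∪∅=∅
  n7('b'): parent n0 fail=0; on 'b' 0 → fail=0;  out {2}∪∅={2}
  n10('a'): parent n0 fail=0; on 'a' 0 → fail=0;  out ∅∪∅=∅
  n2('ca'): parent n1 fail=0; on 'a' 0 → fail=10;  out ∅∪∅=∅
  n5('dd'): parent n4 fail=0; on 'd' 0 → fail=4;  out ∅∪∅=∅
  n8('bc'): parent n7 fail=0; on 'c' 0 → fail=1;  out {3}∪∅={3}
  n9('da'): parent n4 fail=0; on 'a' 0 → fail=10;  out {4}∪∅={4}
  n11('ab'): parent n10 fail=0; on 'b' 0 → fail=7;  out {7}∪{2}={2,7}
  n3('cab'): parent n2 fail=10; on 'b' 10 → fail=11;  out {0}∪{2,7}={0,2,7}
  n6('ddc'): parent n5 fail=4; on 'c' 4→0 → fail=1;  out {1}∪∅={1}
  n12('abc'): parent n11 fail=7; on 'c' 7 → fail=8;  out {5}∪{3}={3,5}
  n13('aba'): parent n11 fail=7; on 'a' 7→0 → fail=10;  out ∅∪∅=∅
  n14('abad'): parent n13 fail=10; on 'd' 10→0 → fail=4;  out {6}∪∅={6}

Run:
[0] read 'c'  n0⇒n1
[1] read 'b'  n1⇒n7 (via fail)  emit P2@[1:1]
[2] read 'd'  n7⇒n4 (via fail)
[3] read 'd'  n4⇒n5
[4] read 'd'  n5⇒n5 (via fail)
[5] read 'c'  n5⇒n6  emit P1@[3:5]
[6] read 'c'  n6⇒n1 (via fail)
[7] read 'a'  n1⇒n2
[8] read 'b'  n2⇒n3  emit P0@[6:8],P2@[8:8],P7@[7:8]
[9] read 'c'  n3⇒n12 (via fail)  emit P3@[8:9],P5@[7:9]
[10] read 'a'  n12⇒n2 (via fail)
[11] read 'b'  n2⇒n3  emit P0@[9:11],P2@[11:11],P7@[10:11]
[12] read 'b'  n3⇒n7 (via fail)  emit P2@[12:12]
[13] read 'd'  n7⇒n4 (via fail)
[14] read 'd'  n4⇒n5
[15] read 'b'  n5⇒n7 (via fail)  emit P2@[15:15]
[16] read 'a'  n7⇒n10 (via fail)
[17] read 'd'  n10⇒n4 (via fail)
[18] read 'b'  n4⇒n7 (via fail)  emit P2@[18:18]
[19] read 'c'  n7⇒n8  emit P3@[18:19]
[20] read 'd'  n8⇒n4 (via fail)
[21] read 'c'  n4⇒n1 (via fail)
[22] read 'a'  n1⇒n2
[23] read 'b'  n2⇒n3  emit P0@[21:23],P2@[23:23],P7@[22:23]
[24] read 'c'  n3⇒n12 (via fail)  emit P3@[23:24],P5@[22:24]
[25] read 'd'  n12⇒n4 (via fail)
[26] read 'b'  n4⇒n7 (via fail)  emit P2@[26:26]
[27] read 'a'  n7⇒n10 (via fail)
[28] read 'b'  n10⇒n11  emit P2@[28:28],P7@[27:28]
[29] read 'a'  n11⇒n13
[30] read 'c'  n13⇒n1 (via fail)
[31] read 'd'  n1⇒n4 (via fail)
[32] read 'c'  n4⇒n1 (via fail)
[33] read 'd'  n1⇒n4 (via fail)
[34] read 'b'  n4⇒n7 (via fail)  emit P2@[34:34]

All matches (sorted): [[1,2],[5,1],[8,0],[8,2],[8,7],[9,3],[9,5],[11,0],[11,2],[11,7],[12,2],[15,2],[18,2],[19,3],[23,0],[23,2],[23,7],[24,3],[24,5],[26,2],[28,2],[28,7],[34,2]]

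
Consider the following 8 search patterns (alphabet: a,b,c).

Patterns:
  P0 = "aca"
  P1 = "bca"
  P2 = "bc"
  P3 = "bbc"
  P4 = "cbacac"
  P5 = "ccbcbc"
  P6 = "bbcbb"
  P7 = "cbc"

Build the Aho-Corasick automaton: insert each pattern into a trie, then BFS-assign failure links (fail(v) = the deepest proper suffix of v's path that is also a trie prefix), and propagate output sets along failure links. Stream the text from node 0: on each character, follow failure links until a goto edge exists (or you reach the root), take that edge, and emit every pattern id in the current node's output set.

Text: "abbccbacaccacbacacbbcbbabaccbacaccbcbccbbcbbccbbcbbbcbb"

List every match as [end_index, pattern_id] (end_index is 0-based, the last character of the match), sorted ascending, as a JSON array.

Build:
Trie nodes:
  0='ε' goto a→1 b→4 c→9
  1='a' goto c→2
  2='ac' goto a→3
  3='aca' goto ·  [P0 ends]
  4='b' goto b→7 c→5
  5='bc' goto a→6  [P2 ends]
  6='bca' goto ·  [P1 ends]
  7='bb' goto c→8
  8='bbc' goto b→20  [P3 ends]
  9='c' goto b→10 c→15
  10='cb' goto a→11 c→22
  11='cba' goto c→12
  12='cbac' goto a→13
  13='cbaca' goto c→14
  14='cbacac' goto ·  [P4 ends]
  15='cc' goto b→16
  16='ccb' goto c→17
  17='ccbc' goto b→18
  18='ccbcb' goto c→19
  19='ccbcbc' goto ·  [P5 ends]
  20='bbcb' goto b→21
  21='bbcbb' goto ·  [P6 ends]
  22='cbc' goto ·  [P7 ends]

BFS fail/out derivation:
  fail(1) 'a': from fail(0)=0 chase 'a': 0 ⇒ 0;  out=∅∪out(0)=∅
  fail(4) 'b': from fail(0)=0 chase 'b': 0 ⇒ 0;  out=∅∪out(0)=∅
  fail(9) 'c': from fail(0)=0 chase 'c': 0 ⇒ 0;  out=∅∪out(0)=∅
  fail(2) 'ac': from fail(1)=0 chase 'c': 0 ⇒ 9;  out=∅∪out(9)=∅
  fail(5) 'bc': from fail(4)=0 chase 'c': 0 ⇒ 9;  out={2}∪out(9)={2}
  fail(7) 'bb': from fail(4)=0 chase 'b': 0 ⇒ 4;  out=∅∪out(4)=∅
  fail(10) 'cb': from fail(9)=0 chase 'b': 0 ⇒ 4;  out=∅∪out(4)=∅
  fail(15) 'cc': from fail(9)=0 chase 'c': 0 ⇒ 9;  out=∅∪out(9)=∅
  fail(3) 'aca': from fail(2)=9 chase 'a': 9→0 ⇒ 1;  out={0}∪out(1)={0}
  fail(6) 'bca': from fail(5)=9 chase 'a': 9→0 ⇒ 1;  out={1}∪out(1)={1}
  fail(8) 'bbc': from fail(7)=4 chase 'c': 4 ⇒ 5;  out={3}∪out(5)={2,3}
  fail(11) 'cba': from fail(10)=4 chase 'a': 4→0 ⇒ 1;  out=∅∪out(1)=∅
  fail(16) 'ccb': from fail(15)=9 chase 'b': 9 ⇒ 10;  out=∅∪out(10)=∅
  fail(22) 'cbc': from fail(10)=4 chase 'c': 4 ⇒ 5;  out={7}∪out(5)={2,7}
  fail(12) 'cbac': from fail(11)=1 chase 'c': 1 ⇒ 2;  out=∅∪out(2)=∅
  fail(17) 'ccbc': from fail(16)=10 chase 'c': 10 ⇒ 22;  out=∅∪out(22)={2,7}
  fail(20) 'bbcb': from fail(8)=5 chase 'b': 5→9 ⇒ 10;  out=∅∪out(10)=∅
  fail(13) 'cbaca': from fail(12)=2 chase 'a': 2 ⇒ 3;  out=∅∪out(3)={0}
  fail(18) 'ccbcb': from fail(17)=22 chase 'b': 22→5→9 ⇒ 10;  out=∅∪out(10)=∅
  fail(21) 'bbcbb': from fail(20)=10 chase 'b': 10→4 ⇒ 7;  out={6}∪out(7)={6}
  fail(14) 'cbacac': from fail(13)=3 chase 'c': 3→1 ⇒ 2;  out={4}∪out(2)={4}
  fail(19) 'ccbcbc': from fail(18)=10 chase 'c': 10 ⇒ 22;  out={5}∪out(22)={2,5,7}

Scan:
[0] read 'a'  n0⇒n1
[1] read 'b'  n1⇒n4 (fail-walked)
[2] read 'b'  n4⇒n7
[3] read 'c'  n7⇒n8  emit P2@[2:3],P3@[1:3]
[4] read 'c'  n8⇒n15 (fail-walked)
[5] read 'b'  n15⇒n16
[6] read 'a'  n16⇒n11 (fail-walked)
[7] read 'c'  n11⇒n12
[8] read 'a'  n12⇒n13  emit P0@[6:8]
[9] read 'c'  n13⇒n14  emit P4@[4:9]
[10] read 'c'  n14⇒n15 (fail-walked)
[11] read 'a'  n15⇒n1 (fail-walked)
[12] read 'c'  n1⇒n2
[13] read 'b'  n2⇒n10 (fail-walked)
[14] read 'a'  n10⇒n11
[15] read 'c'  n11⇒n12
[16] read 'a'  n12⇒n13  emit P0@[14:16]
[17] read 'c'  n13⇒n14  emit P4@[12:17]
[18] read 'b'  n14⇒n10 (fail-walked)
[19] read 'b'  n10⇒n7 (fail-walked)
[20] read 'c'  n7⇒n8  emit P2@[19:20],P3@[18:20]
[21] read 'b'  n8⇒n20
[22] read 'b'  n20⇒n21  emit P6@[18:22]
[23] read 'a'  n21⇒n1 (fail-walked)
[24] read 'b'  n1⇒n4 (fail-walked)
[25] read 'a'  n4⇒n1 (fail-walked)
[26] read 'c'  n1⇒n2
[27] read 'c'  n2⇒n15 (fail-walked)
[28] read 'b'  n15⇒n16
[29] read 'a'  n16⇒n11 (fail-walked)
[30] read 'c'  n11⇒n12
[31] read 'a'  n12⇒n13  emit P0@[29:31]
[32] read 'c'  n13⇒n14  emit P4@[27:32]
[33] read 'c'  n14⇒n15 (fail-walked)
[34] read 'b'  n15⇒n16
[35] read 'c'  n16⇒n17  emit P2@[34:35],P7@[33:35]
[36] read 'b'  n17⇒n18
[37] read 'c'  n18⇒n19  emit P2@[36:37],P5@[32:37],P7@[35:37]
[38] read 'c'  n19⇒n15 (fail-walked)
[39] read 'b'  n15⇒n16
[40] read 'b'  n16⇒n7 (fail-walked)
[41] read 'c'  n7⇒n8  emit P2@[40:41],P3@[39:41]
[42] read 'b'  n8⇒n20
[43] read 'b'  n20⇒n21  emit P6@[39:43]
[44] read 'c'  n21⇒n8 (fail-walked)  emit P2@[43:44],P3@[42:44]
[45] read 'c'  n8⇒n15 (fail-walked)
[46] read 'b'  n15⇒n16
[47] read 'b'  n16⇒n7 (fail-walked)
[48] read 'c'  n7⇒n8  emit P2@[47:48],P3@[46:48]
[49] read 'b'  n8⇒n20
[50] read 'b'  n20⇒n21  emit P6@[46:50]
[51] read 'b'  n21⇒n7 (fail-walked)
[52] read 'c'  n7⇒n8  emit P2@[51:52],P3@[50:52]
[53] read 'b'  n8⇒n20
[54] read 'b'  n20⇒n21  emit P6@[50:54]

Matches: [[3,2],[3,3],[8,0],[9,4],[16,0],[17,4],[20,2],[20,3],[22,6],[31,0],[32,4],[35,2],[35,7],[37,2],[37,5],[37,7],[41,2],[41,3],[43,6],[44,2],[44,3],[48,2],[48,3],[50,6],[52,2],[52,3],[54,6]]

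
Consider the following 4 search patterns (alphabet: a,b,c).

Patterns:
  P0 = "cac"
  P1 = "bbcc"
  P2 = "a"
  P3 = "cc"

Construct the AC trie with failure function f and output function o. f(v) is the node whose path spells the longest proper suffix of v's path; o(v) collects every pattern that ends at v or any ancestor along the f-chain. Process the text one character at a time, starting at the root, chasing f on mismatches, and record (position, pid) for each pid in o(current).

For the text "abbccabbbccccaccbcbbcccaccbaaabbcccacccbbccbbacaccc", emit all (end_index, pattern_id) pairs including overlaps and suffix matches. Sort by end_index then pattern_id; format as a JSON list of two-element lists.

Build automaton:
Trie (insert patterns):
  0='ε' goto a→8 b→4 c→1
  1='c' goto a→2 c→9
  2='ca' goto c→3
  3='cac' goto ·  [P0 ends]
  4='b' goto b→5
  5='bb' goto c→6
  6='bbc' goto c→7
  7='bbcc' goto ·  [P1 ends]
  8='a' goto ·  [P2 ends]
  9='cc' goto ·  [P3 ends]

Failure links (BFS by depth):
  fail(1) 'c': from fail(0)=0 chase 'c': 0 ⇒ 0;  out=∅∪out(0)=∅
  fail(4) 'b': from fail(0)=0 chase 'b': 0 ⇒ 0;  out=∅∪out(0)=∅
  fail(8) 'a': from fail(0)=0 chase 'a': 0 ⇒ 0;  out={2}∪out(0)={2}
  fail(2) 'ca': from fail(1)=0 chase 'a': 0 ⇒ 8;  out=∅∪out(8)={2}
  fail(5) 'bb': from fail(4)=0 chase 'b': 0 ⇒ 4;  out=∅∪out(4)=∅
  fail(9) 'cc': from fail(1)=0 chase 'c': 0 ⇒ 1;  out={3}∪out(1)={3}
  fail(3) 'cac': from fail(2)=8 chase 'c': 8→0 ⇒ 1;  out={0}∪out(1)={0}
  fail(6) 'bbc': from fail(5)=4 chase 'c': 4→0 ⇒ 1;  out=∅∪out(1)=∅
  fail(7) 'bbcc': from fail(6)=1 chase 'c': 1 ⇒ 9;  out={1}∪out(9)={1,3}

Scan:
i=0 'a': node 0→8  emit P2@[0:0]
i=1 'b': node 8→4 (via fail)
i=2 'b': node 4→5
i=3 'c': node 5→6
i=4 'c': node 6→7  emit P1@[1:4],P3@[3:4]
i=5 'a': node 7→2 (via fail)  emit P2@[5:5]
i=6 'b': node 2→4 (via fail)
i=7 'b': node 4→5
i=8 'b': node 5→5 (via fail)
i=9 'c': node 5→6
i=10 'c': node 6→7  emit P1@[7:10],P3@[9:10]
i=11 'c': node 7→9 (via fail)  emit P3@[10:11]
i=12 'c': node 9→9 (via fail)  emit P3@[11:12]
i=13 'a': node 9→2 (via fail)  emit P2@[13:13]
i=14 'c': node 2→3  emit P0@[12:14]
i=15 'c': node 3→9 (via fail)  emit P3@[14:15]
i=16 'b': node 9→4 (via fail)
i=17 'c': node 4→1 (via fail)
i=18 'b': node 1→4 (via fail)
i=19 'b': node 4→5
i=20 'c': node 5→6
i=21 'c': node 6→7  emit P1@[18:21],P3@[20:21]
i=22 'c': node 7→9 (via fail)  emit P3@[21:22]
i=23 'a': node 9→2 (via fail)  emit P2@[23:23]
i=24 'c': node 2→3  emit P0@[22:24]
i=25 'c': node 3→9 (via fail)  emit P3@[24:25]
i=26 'b': node 9→4 (via fail)
i=27 'a': node 4→8 (via fail)  emit P2@[27:27]
i=28 'a': node 8→8 (via fail)  emit P2@[28:28]
i=29 'a': node 8→8 (via fail)  emit P2@[29:29]
i=30 'b': node 8→4 (via fail)
i=31 'b': node 4→5
i=32 'c': node 5→6
i=33 'c': node 6→7  emit P1@[30:33],P3@[32:33]
i=34 'c': node 7→9 (via fail)  emit P3@[33:34]
i=35 'a': node 9→2 (via fail)  emit P2@[35:35]
i=36 'c': node 2→3  emit P0@[34:36]
i=37 'c': node 3→9 (via fail)  emit P3@[36:37]
i=38 'c': node 9→9 (via fail)  emit P3@[37:38]
i=39 'b': node 9→4 (via fail)
i=40 'b': node 4→5
i=41 'c': node 5→6
i=42 'c': node 6→7  emit P1@[39:42],P3@[41:42]
i=43 'b': node 7→4 (via fail)
i=44 'b': node 4→5
i=45 'a': node 5→8 (via fail)  emit P2@[45:45]
i=46 'c': node 8→1 (via fail)
i=47 'a': node 1→2  emit P2@[47:47]
i=48 'c': node 2→3  emit P0@[46:48]
i=49 'c': node 3→9 (via fail)  emit P3@[48:49]
i=50 'c': node 9→9 (via fail)  emit P3@[49:50]

Matches: [[0,2],[4,1],[4,3],[5,2],[10,1],[10,3],[11,3],[12,3],[13,2],[14,0],[15,3],[21,1],[21,3],[22,3],[23,2],[24,0],[25,3],[27,2],[28,2],[29,2],[33,1],[33,3],[34,3],[35,2],[36,0],[37,3],[38,3],[42,1],[42,3],[45,2],[47,2],[48,0],[49,3],[50,3]]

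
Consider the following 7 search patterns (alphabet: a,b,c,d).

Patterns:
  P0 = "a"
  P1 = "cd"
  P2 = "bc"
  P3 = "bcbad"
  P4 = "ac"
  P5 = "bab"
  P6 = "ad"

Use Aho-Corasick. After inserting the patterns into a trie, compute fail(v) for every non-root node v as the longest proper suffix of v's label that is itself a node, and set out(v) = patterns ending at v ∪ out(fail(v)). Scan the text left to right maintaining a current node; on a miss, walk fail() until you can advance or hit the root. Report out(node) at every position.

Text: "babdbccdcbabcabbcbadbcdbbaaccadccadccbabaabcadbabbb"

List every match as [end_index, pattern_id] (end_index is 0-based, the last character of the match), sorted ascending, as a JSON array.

Construct AC machine:
Trie (insert patterns):
  n0 'ε': a→1 b→4 c→2
  n1 'a': c→9 d→12  ←P0
  n2 'c': d→3
  n3 'cd': ·  ←P1
  n4 'b': a→10 c→5
  n5 'bc': b→6  ←P2
  n6 'bcb': a→7
  n7 'bcba': d→8
  n8 'bcbad': ·  ←P3
  n9 'ac': ·  ←P4
  n10 'ba': b→11
  n11 'bab': ·  ←P5
  n12 'ad': ·  ←P6

BFS fail/out derivation:
  n1('a'): parent n0 fail=0; on 'a' 0 → fail=0;  out {0}∪∅={0}
  n2('c'): parent n0 fail=0; on 'c' 0 → fail=0;  out ∅∪∅=∅
  n4('b'): parent n0 fail=0; on 'b' 0 → fail=0;  out ∅∪∅=∅
  n3('cd'): parent n2 fail=0; on 'd' 0 → fail=0;  out {1}∪∅={1}
  n5('bc'): parent n4 fail=0; on 'c' 0 → fail=2;  out {2}∪∅={2}
  n9('ac'): parent n1 fail=0; on 'c' 0 → fail=2;  out {4}∪∅={4}
  n10('ba'): parent n4 fail=0; on 'a' 0 → fail=1;  out ∅∪{0}={0}
  n12('ad'): parent n1 fail=0; on 'd' 0 → fail=0;  out {6}∪∅={6}
  n6('bcb'): parent n5 fail=2; on 'b' 2→0 → fail=4;  out ∅∪∅=∅
  n11('bab'): parent n10 fail=1; on 'b' 1→0 → fail=4;  out {5}∪∅={5}
  n7('bcba'): parent n6 fail=4; on 'a' 4 → fail=10;  out ∅∪{0}={0}
  n8('bcbad'): parent n7 fail=10; on 'd' 10→1 → fail=12;  out {3}∪{6}={3,6}

Run:
pos 0 'b': at 4
pos 1 'a': at 10  → match P0@[1:1]
pos 2 'b': at 11  → match P5@[0:2]
pos 3 'd': at 0 (via fail)
pos 4 'b': at 4
pos 5 'c': at 5  → match P2@[4:5]
pos 6 'c': at 2 (via fail)
pos 7 'd': at 3  → match P1@[6:7]
pos 8 'c': at 2 (via fail)
pos 9 'b': at 4 (via fail)
pos 10 'a': at 10  → match P0@[10:10]
pos 11 'b': at 11  → match P5@[9:11]
pos 12 'c': at 5 (via fail)  → match P2@[11:12]
pos 13 'a': at 1 (via fail)  → match P0@[13:13]
pos 14 'b': at 4 (via fail)
pos 15 'b': at 4 (via fail)
pos 16 'c': at 5  → match P2@[15:16]
pos 17 'b': at 6
pos 18 'a': at 7  → match P0@[18:18]
pos 19 'd': at 8  → match P3@[15:19],P6@[18:19]
pos 20 'b': at 4 (via fail)
pos 21 'c': at 5  → match P2@[20:21]
pos 22 'd': at 3 (via fail)  → match P1@[21:22]
pos 23 'b': at 4 (via fail)
pos 24 'b': at 4 (via fail)
pos 25 'a': at 10  → match P0@[25:25]
pos 26 'a': at 1 (via fail)  → match P0@[26:26]
pos 27 'c': at 9  → match P4@[26:27]
pos 28 'c': at 2 (via fail)
pos 29 'a': at 1 (via fail)  → match P0@[29:29]
pos 30 'd': at 12  → match P6@[29:30]
pos 31 'c': at 2 (via fail)
pos 32 'c': at 2 (via fail)
pos 33 'a': at 1 (via fail)  → match P0@[33:33]
pos 34 'd': at 12  → match P6@[33:34]
pos 35 'c': at 2 (via fail)
pos 36 'c': at 2 (via fail)
pos 37 'b': at 4 (via fail)
pos 38 'a': at 10  → match P0@[38:38]
pos 39 'b': at 11  → match P5@[37:39]
pos 40 'a': at 10 (via fail)  → match P0@[40:40]
pos 41 'a': at 1 (via fail)  → match P0@[41:41]
pos 42 'b': at 4 (via fail)
pos 43 'c': at 5  → match P2@[42:43]
pos 44 'a': at 1 (via fail)  → match P0@[44:44]
pos 45 'd': at 12  → match P6@[44:45]
pos 46 'b': at 4 (via fail)
pos 47 'a': at 10  → match P0@[47:47]
pos 48 'b': at 11  → match P5@[46:48]
pos 49 'b': at 4 (via fail)
pos 50 'b': at 4 (via fail)

Result: [[1,0],[2,5],[5,2],[7,1],[10,0],[11,5],[12,2],[13,0],[16,2],[18,0],[19,3],[19,6],[21,2],[22,1],[25,0],[26,0],[27,4],[29,0],[30,6],[33,0],[34,6],[38,0],[39,5],[40,0],[41,0],[43,2],[44,0],[45,6],[47,0],[48,5]]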